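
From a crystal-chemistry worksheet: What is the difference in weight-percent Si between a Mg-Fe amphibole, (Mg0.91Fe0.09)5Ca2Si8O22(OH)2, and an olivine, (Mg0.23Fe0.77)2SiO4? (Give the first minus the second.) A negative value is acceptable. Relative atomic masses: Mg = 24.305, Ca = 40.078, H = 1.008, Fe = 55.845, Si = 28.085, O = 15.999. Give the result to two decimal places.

First mineral: 224.680 g Si in 826.546 g formula = 27.18 wt% Si.
Second mineral: 28.085 g Si in 189.263 g formula = 14.84 wt% Si.
27.18% − 14.84% gives a difference of 12.34 percentage points.

12.34 percentage points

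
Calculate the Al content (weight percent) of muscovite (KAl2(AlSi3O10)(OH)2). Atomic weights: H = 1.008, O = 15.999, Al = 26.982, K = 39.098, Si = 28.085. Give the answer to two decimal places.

20.32 weight percent

M(KAl2(AlSi3O10)(OH)2) = 398.303 g/mol.
Al contributes 3 × 26.982 = 80.946 g per mole.
80.946/398.303 = 0.2032 → 20.32%.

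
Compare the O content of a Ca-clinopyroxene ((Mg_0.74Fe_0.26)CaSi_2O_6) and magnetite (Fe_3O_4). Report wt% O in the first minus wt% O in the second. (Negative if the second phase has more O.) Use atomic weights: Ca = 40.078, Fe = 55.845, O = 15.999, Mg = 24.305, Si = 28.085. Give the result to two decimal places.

15.07 percentage points

First mineral: 95.994 g O in 224.747 g formula = 42.71 wt% O.
Second mineral: 63.996 g O in 231.531 g formula = 27.64 wt% O.
42.71% − 27.64% gives a difference of 15.07 percentage points.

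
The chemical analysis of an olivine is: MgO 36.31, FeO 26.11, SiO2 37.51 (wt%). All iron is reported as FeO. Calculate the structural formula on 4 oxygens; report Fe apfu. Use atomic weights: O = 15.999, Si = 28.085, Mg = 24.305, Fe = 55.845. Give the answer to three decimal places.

0.578 Fe apfu

MgO (M=40.304): mol = 0.90090; Mg = 0.90090, O = 0.90090.
FeO (M=71.844): mol = 0.36343; Fe = 0.36343, O = 0.36343.
SiO2 (M=60.083): mol = 0.62430; Si = 0.62430, O = 1.24860.
ΣO = 2.51293; factor = 4/ΣO = 1.59177.
Fe apfu = 0.36343 × 1.59177 = 0.578.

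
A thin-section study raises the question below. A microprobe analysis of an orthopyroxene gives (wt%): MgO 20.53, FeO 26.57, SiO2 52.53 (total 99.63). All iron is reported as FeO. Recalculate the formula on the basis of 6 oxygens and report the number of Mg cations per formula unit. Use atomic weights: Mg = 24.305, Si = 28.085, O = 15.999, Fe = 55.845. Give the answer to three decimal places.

1.163 Mg apfu

MgO: 20.53/40.304 = 0.50938 mol → 0.50938 mol Mg, 0.50938 mol O.
FeO: 26.57/71.844 = 0.36983 mol → 0.36983 mol Fe, 0.36983 mol O.
SiO2: 52.53/60.083 = 0.87429 mol → 0.87429 mol Si, 1.74858 mol O.
Total oxygen = 2.62779 mol. Normalization factor = 6/2.62779 = 2.28329.
Mg per 6 O = 0.50938 × 2.28329 = 1.163.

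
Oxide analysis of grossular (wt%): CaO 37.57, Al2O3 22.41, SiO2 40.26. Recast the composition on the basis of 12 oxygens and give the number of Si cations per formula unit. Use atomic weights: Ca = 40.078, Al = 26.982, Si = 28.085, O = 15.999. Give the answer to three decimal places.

CaO: 37.57/56.077 = 0.66997 mol → 0.66997 mol Ca, 0.66997 mol O.
Al2O3: 22.41/101.961 = 0.21979 mol → 0.43958 mol Al, 0.65937 mol O.
SiO2: 40.26/60.083 = 0.67007 mol → 0.67007 mol Si, 1.34014 mol O.
Total oxygen = 2.66948 mol. Normalization factor = 12/2.66948 = 4.49526.
Si per 12 O = 0.67007 × 4.49526 = 3.012.

3.012 Si apfu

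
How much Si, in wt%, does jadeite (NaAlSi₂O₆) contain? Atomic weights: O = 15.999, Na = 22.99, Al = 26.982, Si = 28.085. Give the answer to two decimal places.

Molar mass of NaAlSi₂O₆: 1·22.99 + 1·26.982 + 2·28.085 + 6·15.999 = 202.136 g/mol.
Mass of Si per formula unit: 2 × 28.085 = 56.170 g.
Weight fraction Si = 56.170 / 202.136 = 0.2779.

27.79 wt%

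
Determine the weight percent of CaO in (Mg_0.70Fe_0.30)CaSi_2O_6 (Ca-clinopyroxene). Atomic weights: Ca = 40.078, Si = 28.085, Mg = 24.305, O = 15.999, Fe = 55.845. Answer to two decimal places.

M((Mg_0.70Fe_0.30)CaSi_2O_6) = 226.009 g/mol; M(CaO) = 56.077 g/mol.
Moles CaO per formula unit = 1 Ca ÷ 1 = 1.0000.
CaO fraction = (1.0000 × 56.077) / 226.009 = 56.077/226.009 = 0.2481.

24.81 wt%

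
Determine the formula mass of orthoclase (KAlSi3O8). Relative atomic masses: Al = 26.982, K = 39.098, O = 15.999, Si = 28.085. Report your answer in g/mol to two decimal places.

M = 1*39.098 + 1*26.982 + 3*28.085 + 8*15.999

278.33 g/mol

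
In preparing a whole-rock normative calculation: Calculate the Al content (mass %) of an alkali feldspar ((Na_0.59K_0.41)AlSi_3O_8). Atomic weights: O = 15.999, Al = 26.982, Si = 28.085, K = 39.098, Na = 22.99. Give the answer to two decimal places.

10.04 mass %

Formula mass = 0.59*22.99 + 0.41*39.098 + 1*26.982 + 3*28.085 + 8*15.999 = 268.823 g/mol, of which 26.982 g is Al.
So Al makes up 26.982/268.823 = 0.1004 of the mass, i.e. 10.04%.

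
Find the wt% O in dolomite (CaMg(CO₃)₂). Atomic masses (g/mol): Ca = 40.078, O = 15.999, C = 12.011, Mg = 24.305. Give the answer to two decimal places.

Molar mass of CaMg(CO₃)₂: 1·40.078 + 1·24.305 + 2·12.011 + 6·15.999 = 184.399 g/mol.
Mass of O per formula unit: 6 × 15.999 = 95.994 g.
Weight fraction O = 95.994 / 184.399 = 0.5206.

52.06 mass %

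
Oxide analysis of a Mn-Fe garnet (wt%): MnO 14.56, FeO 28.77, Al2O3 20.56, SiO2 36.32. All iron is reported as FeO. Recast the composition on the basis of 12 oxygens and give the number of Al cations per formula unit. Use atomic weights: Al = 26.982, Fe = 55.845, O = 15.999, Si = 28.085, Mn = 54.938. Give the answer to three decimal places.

2.000 Al apfu

MnO (M=70.937): mol = 0.20525; Mn = 0.20525, O = 0.20525.
FeO (M=71.844): mol = 0.40045; Fe = 0.40045, O = 0.40045.
Al2O3 (M=101.961): mol = 0.20165; Al = 0.40330, O = 0.60495.
SiO2 (M=60.083): mol = 0.60450; Si = 0.60450, O = 1.20900.
ΣO = 2.41965; factor = 12/ΣO = 4.95939.
Al apfu = 0.40330 × 4.95939 = 2.000.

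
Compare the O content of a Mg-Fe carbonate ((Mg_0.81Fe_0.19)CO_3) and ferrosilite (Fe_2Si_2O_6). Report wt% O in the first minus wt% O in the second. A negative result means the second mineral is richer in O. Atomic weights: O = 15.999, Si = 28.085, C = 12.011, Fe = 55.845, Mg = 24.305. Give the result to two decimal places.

M((Mg_0.81Fe_0.19)CO_3) = 90.306 g/mol, so wt% O = 47.997/90.306 × 100 = 53.15%.
M(Fe_2Si_2O_6) = 263.854 g/mol, so wt% O = 95.994/263.854 × 100 = 36.38%.
53.15 − 36.38 = 16.77 pp.

16.77 percentage points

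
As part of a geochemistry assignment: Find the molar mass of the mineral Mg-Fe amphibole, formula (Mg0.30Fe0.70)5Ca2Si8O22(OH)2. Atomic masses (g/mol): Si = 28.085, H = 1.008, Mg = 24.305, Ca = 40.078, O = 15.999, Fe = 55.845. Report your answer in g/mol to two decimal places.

922.74 g/mol

The formula mass is the sum 1.50(24.305) + 3.50(55.845) + 2(40.078) + 8(28.085) + 24(15.999) + 2(1.008).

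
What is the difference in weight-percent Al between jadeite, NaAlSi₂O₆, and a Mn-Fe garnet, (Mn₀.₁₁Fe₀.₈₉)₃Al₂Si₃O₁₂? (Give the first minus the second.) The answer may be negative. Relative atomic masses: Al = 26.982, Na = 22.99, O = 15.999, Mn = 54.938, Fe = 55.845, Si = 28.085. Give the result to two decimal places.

2.50 percentage points

M(NaAlSi₂O₆) = 202.136 g/mol, so wt% Al = 26.982/202.136 × 100 = 13.35%.
M((Mn₀.₁₁Fe₀.₈₉)₃Al₂Si₃O₁₂) = 497.443 g/mol, so wt% Al = 53.964/497.443 × 100 = 10.85%.
13.35 − 10.85 = 2.50 pp.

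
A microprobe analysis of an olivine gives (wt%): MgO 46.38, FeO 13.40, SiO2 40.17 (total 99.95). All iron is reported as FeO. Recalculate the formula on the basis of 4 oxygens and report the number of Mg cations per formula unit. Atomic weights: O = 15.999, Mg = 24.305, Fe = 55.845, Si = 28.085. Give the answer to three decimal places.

1.721 Mg apfu

MgO (M=40.304): mol = 1.15075; Mg = 1.15075, O = 1.15075.
FeO (M=71.844): mol = 0.18652; Fe = 0.18652, O = 0.18652.
SiO2 (M=60.083): mol = 0.66858; Si = 0.66858, O = 1.33716.
ΣO = 2.67443; factor = 4/ΣO = 1.49565.
Mg apfu = 1.15075 × 1.49565 = 1.721.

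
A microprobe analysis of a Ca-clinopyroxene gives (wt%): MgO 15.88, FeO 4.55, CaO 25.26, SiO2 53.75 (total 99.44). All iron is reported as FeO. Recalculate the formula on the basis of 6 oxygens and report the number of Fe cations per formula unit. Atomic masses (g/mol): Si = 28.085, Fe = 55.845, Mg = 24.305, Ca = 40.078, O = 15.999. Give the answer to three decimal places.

0.141 Fe apfu

MgO (M=40.304): mol = 0.39401; Mg = 0.39401, O = 0.39401.
FeO (M=71.844): mol = 0.06333; Fe = 0.06333, O = 0.06333.
CaO (M=56.077): mol = 0.45045; Ca = 0.45045, O = 0.45045.
SiO2 (M=60.083): mol = 0.89460; Si = 0.89460, O = 1.78920.
ΣO = 2.69699; factor = 6/ΣO = 2.22470.
Fe apfu = 0.06333 × 2.22470 = 0.141.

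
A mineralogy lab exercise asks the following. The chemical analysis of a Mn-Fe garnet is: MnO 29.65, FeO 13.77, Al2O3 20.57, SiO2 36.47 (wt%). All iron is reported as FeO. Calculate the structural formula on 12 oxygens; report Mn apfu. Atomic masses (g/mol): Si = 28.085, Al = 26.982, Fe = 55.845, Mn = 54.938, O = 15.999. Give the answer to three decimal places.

29.65 wt% MnO ÷ 70.937 g/mol = 0.41798 mol, giving 0.41798 Mn and 0.41798 O.
13.77 wt% FeO ÷ 71.844 g/mol = 0.19167 mol, giving 0.19167 Fe and 0.19167 O.
20.57 wt% Al2O3 ÷ 101.961 g/mol = 0.20174 mol, giving 0.40348 Al and 0.60522 O.
36.47 wt% SiO2 ÷ 60.083 g/mol = 0.60699 mol, giving 0.60699 Si and 1.21398 O.
Oxygen sums to 2.42885; scaling by 12/2.42885 = 4.94061 puts the formula on 12 O.
Mn: 0.41798 × 4.94061 = 2.065 atoms per formula unit.

2.065 Mn apfu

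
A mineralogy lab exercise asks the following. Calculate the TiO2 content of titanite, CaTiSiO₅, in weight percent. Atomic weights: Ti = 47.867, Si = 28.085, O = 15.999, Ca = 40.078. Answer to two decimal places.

M(CaTiSiO₅) = 196.025 g/mol; M(TiO2) = 79.865 g/mol.
Moles TiO2 per formula unit = 1 Ti ÷ 1 = 1.0000.
TiO2 fraction = (1.0000 × 79.865) / 196.025 = 79.865/196.025 = 0.4074.

40.74 wt%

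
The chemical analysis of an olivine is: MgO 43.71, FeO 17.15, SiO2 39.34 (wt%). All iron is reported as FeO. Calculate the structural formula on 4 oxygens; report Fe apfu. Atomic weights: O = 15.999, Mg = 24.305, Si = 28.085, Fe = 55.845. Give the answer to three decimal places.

43.71 wt% MgO ÷ 40.304 g/mol = 1.08451 mol, giving 1.08451 Mg and 1.08451 O.
17.15 wt% FeO ÷ 71.844 g/mol = 0.23871 mol, giving 0.23871 Fe and 0.23871 O.
39.34 wt% SiO2 ÷ 60.083 g/mol = 0.65476 mol, giving 0.65476 Si and 1.30952 O.
Oxygen sums to 2.63274; scaling by 4/2.63274 = 1.51933 puts the formula on 4 O.
Fe: 0.23871 × 1.51933 = 0.363 atoms per formula unit.

0.363 Fe apfu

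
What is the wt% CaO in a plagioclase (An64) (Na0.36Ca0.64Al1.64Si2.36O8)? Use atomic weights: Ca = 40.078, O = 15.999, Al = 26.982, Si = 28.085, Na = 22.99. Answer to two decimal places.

Formula mass = 272.449 g/mol.
0.64 Ca → 0.6400 mol CaO per formula unit; M(CaO) = 56.077, so CaO mass = 35.889 g.
35.889/272.449 × 100 = 13.17 wt%.

13.17 wt%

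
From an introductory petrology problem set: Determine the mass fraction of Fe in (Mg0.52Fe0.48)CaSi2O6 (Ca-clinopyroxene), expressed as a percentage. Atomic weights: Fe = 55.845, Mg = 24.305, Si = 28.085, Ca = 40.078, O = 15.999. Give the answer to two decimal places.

M((Mg0.52Fe0.48)CaSi2O6) = 231.686 g/mol.
Fe contributes 0.48 × 55.845 = 26.806 g per mole.
26.806/231.686 = 0.1157 → 11.57%.

11.57 mass %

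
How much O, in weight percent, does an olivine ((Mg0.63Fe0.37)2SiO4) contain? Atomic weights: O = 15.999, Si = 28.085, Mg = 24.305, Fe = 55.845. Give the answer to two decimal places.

Formula mass = 1.26*24.305 + 0.74*55.845 + 1*28.085 + 4*15.999 = 164.031 g/mol, of which 63.996 g is O.
So O makes up 63.996/164.031 = 0.3901 of the mass, i.e. 39.01%.

39.01 weight percent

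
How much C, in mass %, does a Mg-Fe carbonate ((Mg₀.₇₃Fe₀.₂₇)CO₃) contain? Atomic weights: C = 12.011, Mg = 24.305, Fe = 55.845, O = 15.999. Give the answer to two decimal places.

12.94 mass %

M((Mg₀.₇₃Fe₀.₂₇)CO₃) = 92.829 g/mol.
C contributes 1 × 12.011 = 12.011 g per mole.
12.011/92.829 = 0.1294 → 12.94%.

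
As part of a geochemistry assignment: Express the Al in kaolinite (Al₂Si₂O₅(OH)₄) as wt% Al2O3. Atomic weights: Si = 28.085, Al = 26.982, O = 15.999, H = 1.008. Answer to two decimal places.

Formula mass = 258.157 g/mol.
2 Al → 1.0000 mol Al2O3 per formula unit; M(Al2O3) = 101.961, so Al2O3 mass = 101.961 g.
101.961/258.157 × 100 = 39.50 wt%.

39.50 wt%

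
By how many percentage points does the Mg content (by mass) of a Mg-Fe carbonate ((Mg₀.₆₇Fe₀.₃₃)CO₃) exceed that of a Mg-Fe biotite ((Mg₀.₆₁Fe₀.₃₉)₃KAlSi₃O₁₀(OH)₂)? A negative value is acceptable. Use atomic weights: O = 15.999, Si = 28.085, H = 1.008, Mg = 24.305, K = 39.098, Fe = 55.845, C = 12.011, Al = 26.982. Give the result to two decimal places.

7.40 percentage points

First mineral: 16.284 g Mg in 94.721 g formula = 17.19 wt% Mg.
Second mineral: 44.478 g Mg in 454.156 g formula = 9.79 wt% Mg.
17.19% − 9.79% gives a difference of 7.40 percentage points.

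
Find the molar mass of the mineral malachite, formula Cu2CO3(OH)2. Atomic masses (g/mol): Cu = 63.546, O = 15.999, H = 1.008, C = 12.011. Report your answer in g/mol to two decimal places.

221.11 g/mol

M = 2·63.546 + 1·12.011 + 5·15.999 + 2·1.008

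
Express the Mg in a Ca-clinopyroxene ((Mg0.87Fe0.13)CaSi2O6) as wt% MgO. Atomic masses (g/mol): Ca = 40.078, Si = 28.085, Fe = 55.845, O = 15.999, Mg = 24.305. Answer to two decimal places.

M((Mg0.87Fe0.13)CaSi2O6) = 220.647 g/mol; M(MgO) = 40.304 g/mol.
Moles MgO per formula unit = 0.87 Mg ÷ 1 = 0.8700.
MgO fraction = (0.8700 × 40.304) / 220.647 = 35.064/220.647 = 0.1589.

15.89 wt%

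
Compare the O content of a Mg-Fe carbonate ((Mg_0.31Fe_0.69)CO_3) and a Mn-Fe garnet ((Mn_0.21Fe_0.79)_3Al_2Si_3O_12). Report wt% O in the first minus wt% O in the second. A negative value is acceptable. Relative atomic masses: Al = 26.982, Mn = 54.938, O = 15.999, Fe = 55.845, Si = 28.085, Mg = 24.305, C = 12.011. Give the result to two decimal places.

6.63 percentage points

O in (Mg_0.31Fe_0.69)CO_3: molar mass 106.076 g/mol; 3×15.999 = 47.997 g → 45.25 wt%.
O in (Mn_0.21Fe_0.79)_3Al_2Si_3O_12: molar mass 497.171 g/mol; 12×15.999 = 191.988 g → 38.62 wt%.
Difference = 45.25 − 38.62 = 6.63 percentage points.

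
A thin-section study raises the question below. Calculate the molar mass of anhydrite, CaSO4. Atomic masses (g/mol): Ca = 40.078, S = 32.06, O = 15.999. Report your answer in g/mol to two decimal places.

136.13 g/mol

M = 1*40.078 + 1*32.06 + 4*15.999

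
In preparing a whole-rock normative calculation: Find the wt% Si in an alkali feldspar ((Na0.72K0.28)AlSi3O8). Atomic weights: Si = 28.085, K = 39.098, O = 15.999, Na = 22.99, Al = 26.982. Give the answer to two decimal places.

31.59 mass %

Molar mass of (Na0.72K0.28)AlSi3O8: 0.72·22.99 + 0.28·39.098 + 1·26.982 + 3·28.085 + 8·15.999 = 266.729 g/mol.
Mass of Si per formula unit: 3 × 28.085 = 84.255 g.
Weight fraction Si = 84.255 / 266.729 = 0.3159.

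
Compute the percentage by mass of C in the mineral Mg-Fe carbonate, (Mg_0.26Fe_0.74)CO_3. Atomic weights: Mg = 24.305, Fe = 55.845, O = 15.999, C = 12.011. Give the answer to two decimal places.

11.16 mass %

Formula mass = 0.26*24.305 + 0.74*55.845 + 1*12.011 + 3*15.999 = 107.653 g/mol, of which 12.011 g is C.
So C makes up 12.011/107.653 = 0.1116 of the mass, i.e. 11.16%.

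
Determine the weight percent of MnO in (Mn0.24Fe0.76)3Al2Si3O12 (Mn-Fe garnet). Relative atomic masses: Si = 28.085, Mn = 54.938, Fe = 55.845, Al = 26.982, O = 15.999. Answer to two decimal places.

M((Mn0.24Fe0.76)3Al2Si3O12) = 497.089 g/mol; M(MnO) = 70.937 g/mol.
Moles MnO per formula unit = 0.72 Mn ÷ 1 = 0.7200.
MnO fraction = (0.7200 × 70.937) / 497.089 = 51.075/497.089 = 0.1027.

10.27 wt%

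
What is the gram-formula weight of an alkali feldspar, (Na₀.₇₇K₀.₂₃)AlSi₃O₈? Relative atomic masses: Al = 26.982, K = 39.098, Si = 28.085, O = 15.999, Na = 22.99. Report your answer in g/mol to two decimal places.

Na: 0.77 × 22.99 = 17.7023
K: 0.23 × 39.098 = 8.9925
Al: 1 × 26.982 = 26.9820
Si: 3 × 28.085 = 84.2550
O: 8 × 15.999 = 127.9920
Summing the contributions gives the formula mass.

265.92 g/mol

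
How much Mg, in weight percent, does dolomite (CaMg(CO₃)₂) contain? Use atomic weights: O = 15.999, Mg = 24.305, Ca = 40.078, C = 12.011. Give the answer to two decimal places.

13.18 weight percent

Molar mass of CaMg(CO₃)₂: 1*40.078 + 1*24.305 + 2*12.011 + 6*15.999 = 184.399 g/mol.
Mass of Mg per formula unit: 1 × 24.305 = 24.305 g.
Weight fraction Mg = 24.305 / 184.399 = 0.1318.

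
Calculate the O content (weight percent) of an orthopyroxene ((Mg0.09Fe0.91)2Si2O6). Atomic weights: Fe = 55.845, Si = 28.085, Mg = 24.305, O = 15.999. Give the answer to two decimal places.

37.18 weight percent

M((Mg0.09Fe0.91)2Si2O6) = 258.177 g/mol.
O contributes 6 × 15.999 = 95.994 g per mole.
95.994/258.177 = 0.3718 → 37.18%.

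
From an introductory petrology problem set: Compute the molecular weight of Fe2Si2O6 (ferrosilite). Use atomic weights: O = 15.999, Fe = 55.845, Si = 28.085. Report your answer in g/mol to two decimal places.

Fe: 2 × 55.845 = 111.6900
Si: 2 × 28.085 = 56.1700
O: 6 × 15.999 = 95.9940
Summing the contributions gives the formula mass.

263.85 g/mol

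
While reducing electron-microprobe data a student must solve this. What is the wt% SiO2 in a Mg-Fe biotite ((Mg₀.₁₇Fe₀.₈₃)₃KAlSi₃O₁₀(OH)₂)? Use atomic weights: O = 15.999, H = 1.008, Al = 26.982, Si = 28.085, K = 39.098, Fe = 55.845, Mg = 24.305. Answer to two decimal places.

36.36 wt%

Formula mass = 495.789 g/mol.
3 Si → 3.0000 mol SiO2 per formula unit; M(SiO2) = 60.083, so SiO2 mass = 180.249 g.
180.249/495.789 × 100 = 36.36 wt%.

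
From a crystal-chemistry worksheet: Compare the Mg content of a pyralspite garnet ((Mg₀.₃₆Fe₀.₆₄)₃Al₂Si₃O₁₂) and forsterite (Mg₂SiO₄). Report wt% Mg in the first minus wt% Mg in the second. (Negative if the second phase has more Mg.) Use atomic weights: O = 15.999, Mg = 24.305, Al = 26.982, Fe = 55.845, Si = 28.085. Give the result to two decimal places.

-28.89 percentage points

M((Mg₀.₃₆Fe₀.₆₄)₃Al₂Si₃O₁₂) = 463.679 g/mol, so wt% Mg = 26.249/463.679 × 100 = 5.66%.
M(Mg₂SiO₄) = 140.691 g/mol, so wt% Mg = 48.610/140.691 × 100 = 34.55%.
5.66 − 34.55 = -28.89 pp.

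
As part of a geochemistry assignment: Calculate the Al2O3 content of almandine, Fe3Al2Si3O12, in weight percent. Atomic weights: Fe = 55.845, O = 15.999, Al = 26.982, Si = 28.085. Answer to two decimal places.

20.48 wt%

Formula mass = 497.742 g/mol.
2 Al → 1.0000 mol Al2O3 per formula unit; M(Al2O3) = 101.961, so Al2O3 mass = 101.961 g.
101.961/497.742 × 100 = 20.48 wt%.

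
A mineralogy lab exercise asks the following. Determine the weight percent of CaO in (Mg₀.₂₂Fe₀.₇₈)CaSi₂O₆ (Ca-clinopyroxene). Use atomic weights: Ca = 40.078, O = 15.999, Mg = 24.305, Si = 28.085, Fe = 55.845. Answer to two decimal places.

Formula mass = 241.148 g/mol.
1 Ca → 1.0000 mol CaO per formula unit; M(CaO) = 56.077, so CaO mass = 56.077 g.
56.077/241.148 × 100 = 23.25 wt%.

23.25 wt%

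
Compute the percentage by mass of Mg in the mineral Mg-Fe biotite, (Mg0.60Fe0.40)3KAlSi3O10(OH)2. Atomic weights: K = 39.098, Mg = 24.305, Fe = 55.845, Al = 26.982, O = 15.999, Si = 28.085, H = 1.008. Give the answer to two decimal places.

Formula mass = 1.80*24.305 + 1.20*55.845 + 1*39.098 + 1*26.982 + 3*28.085 + 12*15.999 + 2*1.008 = 455.102 g/mol, of which 43.749 g is Mg.
So Mg makes up 43.749/455.102 = 0.0961 of the mass, i.e. 9.61%.

9.61 mass %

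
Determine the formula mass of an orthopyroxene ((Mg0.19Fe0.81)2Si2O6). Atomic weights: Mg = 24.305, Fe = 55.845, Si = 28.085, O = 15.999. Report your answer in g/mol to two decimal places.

Mg: 0.38 × 24.305 = 9.2359
Fe: 1.62 × 55.845 = 90.4689
Si: 2 × 28.085 = 56.1700
O: 6 × 15.999 = 95.9940
Summing the contributions gives the formula mass.

251.87 g/mol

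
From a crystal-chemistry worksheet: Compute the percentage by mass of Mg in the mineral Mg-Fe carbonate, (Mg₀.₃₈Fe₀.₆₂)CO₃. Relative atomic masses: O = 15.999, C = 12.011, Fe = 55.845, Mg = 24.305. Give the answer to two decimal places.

8.89 wt%

Molar mass of (Mg₀.₃₈Fe₀.₆₂)CO₃: 0.38·24.305 + 0.62·55.845 + 1·12.011 + 3·15.999 = 103.868 g/mol.
Mass of Mg per formula unit: 0.38 × 24.305 = 9.236 g.
Weight fraction Mg = 9.236 / 103.868 = 0.0889.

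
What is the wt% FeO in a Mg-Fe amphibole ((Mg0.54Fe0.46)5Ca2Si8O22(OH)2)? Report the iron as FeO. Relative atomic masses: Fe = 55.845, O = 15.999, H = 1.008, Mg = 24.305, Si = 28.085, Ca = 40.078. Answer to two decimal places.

Molar mass of (Mg0.54Fe0.46)5Ca2Si8O22(OH)2 = 2.70·24.305 + 2.30·55.845 + 2·40.078 + 8·28.085 + 24·15.999 + 2·1.008 = 884.895 g/mol.
Each formula unit contains 2.30 Fe, equivalent to 2.30/1 = 2.3000 mol FeO.
M(FeO) = 1×55.845 + 1×15.999 = 71.844 g/mol.
Mass of FeO per formula unit = 2.3000 × 71.844 = 165.241 g.
FeO wt% = 165.241 / 884.895 × 100 = 18.67%.

18.67 wt%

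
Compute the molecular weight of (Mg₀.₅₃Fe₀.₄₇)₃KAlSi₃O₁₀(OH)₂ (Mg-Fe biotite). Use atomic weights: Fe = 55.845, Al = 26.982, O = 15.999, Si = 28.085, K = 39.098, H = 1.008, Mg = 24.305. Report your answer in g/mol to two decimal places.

461.73 g/mol

The formula mass is the sum 1.59·24.305 + 1.41·55.845 + 1·39.098 + 1·26.982 + 3·28.085 + 12·15.999 + 2·1.008.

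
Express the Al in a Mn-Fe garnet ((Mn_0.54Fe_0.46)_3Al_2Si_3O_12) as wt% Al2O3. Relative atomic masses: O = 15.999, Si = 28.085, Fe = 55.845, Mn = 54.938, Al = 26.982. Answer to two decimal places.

20.55 wt%

Molar mass of (Mn_0.54Fe_0.46)_3Al_2Si_3O_12 = 1.62*54.938 + 1.38*55.845 + 2*26.982 + 3*28.085 + 12*15.999 = 496.273 g/mol.
Each formula unit contains 2 Al, equivalent to 2/2 = 1.0000 mol Al2O3.
M(Al2O3) = 2×26.982 + 3×15.999 = 101.961 g/mol.
Mass of Al2O3 per formula unit = 1.0000 × 101.961 = 101.961 g.
Al2O3 wt% = 101.961 / 496.273 × 100 = 20.55%.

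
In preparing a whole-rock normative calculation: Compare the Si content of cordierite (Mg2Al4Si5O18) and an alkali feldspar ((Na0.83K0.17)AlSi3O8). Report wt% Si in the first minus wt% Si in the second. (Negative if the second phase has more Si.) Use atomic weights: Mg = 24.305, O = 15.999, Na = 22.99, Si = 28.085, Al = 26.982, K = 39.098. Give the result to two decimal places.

First mineral: 140.425 g Si in 584.945 g formula = 24.01 wt% Si.
Second mineral: 84.255 g Si in 264.957 g formula = 31.80 wt% Si.
24.01% − 31.80% gives a difference of -7.79 percentage points.

-7.79 percentage points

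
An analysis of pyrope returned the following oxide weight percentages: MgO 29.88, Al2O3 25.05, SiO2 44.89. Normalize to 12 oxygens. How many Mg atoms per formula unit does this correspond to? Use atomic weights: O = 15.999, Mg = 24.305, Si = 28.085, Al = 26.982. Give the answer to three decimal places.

2.993 Mg apfu

MgO: 29.88/40.304 = 0.74137 mol → 0.74137 mol Mg, 0.74137 mol O.
Al2O3: 25.05/101.961 = 0.24568 mol → 0.49136 mol Al, 0.73704 mol O.
SiO2: 44.89/60.083 = 0.74713 mol → 0.74713 mol Si, 1.49426 mol O.
Total oxygen = 2.97267 mol. Normalization factor = 12/2.97267 = 4.03678.
Mg per 12 O = 0.74137 × 4.03678 = 2.993.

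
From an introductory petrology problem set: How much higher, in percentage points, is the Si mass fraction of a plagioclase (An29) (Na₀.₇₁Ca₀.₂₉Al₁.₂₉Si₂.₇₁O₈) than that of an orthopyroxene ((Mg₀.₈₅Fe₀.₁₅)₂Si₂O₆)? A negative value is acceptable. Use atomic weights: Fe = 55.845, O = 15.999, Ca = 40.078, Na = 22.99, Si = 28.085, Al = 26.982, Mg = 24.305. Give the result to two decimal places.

First mineral: 76.110 g Si in 266.855 g formula = 28.52 wt% Si.
Second mineral: 56.170 g Si in 210.236 g formula = 26.72 wt% Si.
28.52% − 26.72% gives a difference of 1.80 percentage points.

1.80 percentage points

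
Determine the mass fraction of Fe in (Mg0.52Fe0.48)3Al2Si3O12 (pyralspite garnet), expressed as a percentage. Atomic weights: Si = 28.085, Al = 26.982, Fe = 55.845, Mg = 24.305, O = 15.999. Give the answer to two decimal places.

17.93 wt%

Molar mass of (Mg0.52Fe0.48)3Al2Si3O12: 1.56·24.305 + 1.44·55.845 + 2·26.982 + 3·28.085 + 12·15.999 = 448.540 g/mol.
Mass of Fe per formula unit: 1.44 × 55.845 = 80.417 g.
Weight fraction Fe = 80.417 / 448.540 = 0.1793.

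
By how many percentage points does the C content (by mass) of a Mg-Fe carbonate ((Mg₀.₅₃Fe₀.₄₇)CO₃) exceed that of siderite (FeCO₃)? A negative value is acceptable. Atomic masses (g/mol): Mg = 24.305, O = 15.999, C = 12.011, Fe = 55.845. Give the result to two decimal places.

1.75 percentage points

C in (Mg₀.₅₃Fe₀.₄₇)CO₃: molar mass 99.137 g/mol; 1×12.011 = 12.011 g → 12.12 wt%.
C in FeCO₃: molar mass 115.853 g/mol; 1×12.011 = 12.011 g → 10.37 wt%.
Difference = 12.12 − 10.37 = 1.75 percentage points.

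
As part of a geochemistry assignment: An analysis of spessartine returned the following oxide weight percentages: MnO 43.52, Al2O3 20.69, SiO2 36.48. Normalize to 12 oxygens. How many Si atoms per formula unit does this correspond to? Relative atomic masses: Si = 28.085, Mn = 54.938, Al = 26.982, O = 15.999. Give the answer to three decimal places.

2.990 Si apfu

MnO (M=70.937): mol = 0.61350; Mn = 0.61350, O = 0.61350.
Al2O3 (M=101.961): mol = 0.20292; Al = 0.40584, O = 0.60876.
SiO2 (M=60.083): mol = 0.60716; Si = 0.60716, O = 1.21432.
ΣO = 2.43658; factor = 12/ΣO = 4.92494.
Si apfu = 0.60716 × 4.92494 = 2.990.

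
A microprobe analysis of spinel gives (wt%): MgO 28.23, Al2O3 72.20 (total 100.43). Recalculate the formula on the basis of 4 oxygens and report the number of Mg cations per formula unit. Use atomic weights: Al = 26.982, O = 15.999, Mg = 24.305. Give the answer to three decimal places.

0.992 Mg apfu

28.23 wt% MgO ÷ 40.304 g/mol = 0.70043 mol, giving 0.70043 Mg and 0.70043 O.
72.20 wt% Al2O3 ÷ 101.961 g/mol = 0.70811 mol, giving 1.41622 Al and 2.12433 O.
Oxygen sums to 2.82476; scaling by 4/2.82476 = 1.41605 puts the formula on 4 O.
Mg: 0.70043 × 1.41605 = 0.992 atoms per formula unit.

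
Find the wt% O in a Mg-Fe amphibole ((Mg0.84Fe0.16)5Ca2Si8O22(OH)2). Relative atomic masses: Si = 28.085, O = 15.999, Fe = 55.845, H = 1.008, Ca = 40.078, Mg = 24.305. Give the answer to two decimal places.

45.84 mass %

Molar mass of (Mg0.84Fe0.16)5Ca2Si8O22(OH)2: 4.20*24.305 + 0.80*55.845 + 2*40.078 + 8*28.085 + 24*15.999 + 2*1.008 = 837.585 g/mol.
Mass of O per formula unit: 24 × 15.999 = 383.976 g.
Weight fraction O = 383.976 / 837.585 = 0.4584.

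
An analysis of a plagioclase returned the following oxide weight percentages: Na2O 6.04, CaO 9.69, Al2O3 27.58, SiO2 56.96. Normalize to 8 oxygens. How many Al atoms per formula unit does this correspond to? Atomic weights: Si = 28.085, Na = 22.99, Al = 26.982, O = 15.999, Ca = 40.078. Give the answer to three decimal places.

Na2O: 6.04/61.979 = 0.09745 mol → 0.19490 mol Na, 0.09745 mol O.
CaO: 9.69/56.077 = 0.17280 mol → 0.17280 mol Ca, 0.17280 mol O.
Al2O3: 27.58/101.961 = 0.27050 mol → 0.54100 mol Al, 0.81150 mol O.
SiO2: 56.96/60.083 = 0.94802 mol → 0.94802 mol Si, 1.89604 mol O.
Total oxygen = 2.97779 mol. Normalization factor = 8/2.97779 = 2.68656.
Al per 8 O = 0.54100 × 2.68656 = 1.453.

1.453 Al apfu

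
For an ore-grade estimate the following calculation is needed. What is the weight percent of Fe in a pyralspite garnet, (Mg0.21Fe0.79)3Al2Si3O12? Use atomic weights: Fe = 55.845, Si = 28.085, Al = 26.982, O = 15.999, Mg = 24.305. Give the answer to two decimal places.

Molar mass of (Mg0.21Fe0.79)3Al2Si3O12: 0.63×24.305 + 2.37×55.845 + 2×26.982 + 3×28.085 + 12×15.999 = 477.872 g/mol.
Mass of Fe per formula unit: 2.37 × 55.845 = 132.353 g.
Weight fraction Fe = 132.353 / 477.872 = 0.2770.

27.70 wt%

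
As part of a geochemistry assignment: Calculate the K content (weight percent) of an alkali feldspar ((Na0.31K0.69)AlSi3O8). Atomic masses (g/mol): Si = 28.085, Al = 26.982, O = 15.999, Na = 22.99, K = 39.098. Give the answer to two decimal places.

Molar mass of (Na0.31K0.69)AlSi3O8: 0.31×22.99 + 0.69×39.098 + 1×26.982 + 3×28.085 + 8×15.999 = 273.334 g/mol.
Mass of K per formula unit: 0.69 × 39.098 = 26.978 g.
Weight fraction K = 26.978 / 273.334 = 0.0987.

9.87 weight percent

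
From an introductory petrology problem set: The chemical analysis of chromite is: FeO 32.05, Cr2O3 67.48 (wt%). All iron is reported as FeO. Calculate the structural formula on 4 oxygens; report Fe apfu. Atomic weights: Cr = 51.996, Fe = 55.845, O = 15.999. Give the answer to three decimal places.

32.05 wt% FeO ÷ 71.844 g/mol = 0.44611 mol, giving 0.44611 Fe and 0.44611 O.
67.48 wt% Cr2O3 ÷ 151.989 g/mol = 0.44398 mol, giving 0.88796 Cr and 1.33194 O.
Oxygen sums to 1.77805; scaling by 4/1.77805 = 2.24966 puts the formula on 4 O.
Fe: 0.44611 × 2.24966 = 1.004 atoms per formula unit.

1.004 Fe apfu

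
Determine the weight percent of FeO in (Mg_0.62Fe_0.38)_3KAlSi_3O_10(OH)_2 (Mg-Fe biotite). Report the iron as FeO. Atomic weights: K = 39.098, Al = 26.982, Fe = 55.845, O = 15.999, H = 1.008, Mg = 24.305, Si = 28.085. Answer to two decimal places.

M((Mg_0.62Fe_0.38)_3KAlSi_3O_10(OH)_2) = 453.210 g/mol; M(FeO) = 71.844 g/mol.
Moles FeO per formula unit = 1.14 Fe ÷ 1 = 1.1400.
FeO fraction = (1.1400 × 71.844) / 453.210 = 81.902/453.210 = 0.1807.

18.07 wt%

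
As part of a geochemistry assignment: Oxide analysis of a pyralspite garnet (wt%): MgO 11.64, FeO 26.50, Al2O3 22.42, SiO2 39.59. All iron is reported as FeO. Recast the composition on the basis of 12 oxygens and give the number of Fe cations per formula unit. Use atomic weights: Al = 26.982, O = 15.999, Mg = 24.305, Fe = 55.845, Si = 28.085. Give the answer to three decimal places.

1.680 Fe apfu

11.64 wt% MgO ÷ 40.304 g/mol = 0.28881 mol, giving 0.28881 Mg and 0.28881 O.
26.50 wt% FeO ÷ 71.844 g/mol = 0.36885 mol, giving 0.36885 Fe and 0.36885 O.
22.42 wt% Al2O3 ÷ 101.961 g/mol = 0.21989 mol, giving 0.43978 Al and 0.65967 O.
39.59 wt% SiO2 ÷ 60.083 g/mol = 0.65892 mol, giving 0.65892 Si and 1.31784 O.
Oxygen sums to 2.63517; scaling by 12/2.63517 = 4.55379 puts the formula on 12 O.
Fe: 0.36885 × 4.55379 = 1.680 atoms per formula unit.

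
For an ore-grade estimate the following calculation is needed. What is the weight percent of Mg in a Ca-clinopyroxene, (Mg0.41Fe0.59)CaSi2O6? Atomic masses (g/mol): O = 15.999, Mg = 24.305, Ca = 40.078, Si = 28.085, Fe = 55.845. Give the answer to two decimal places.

Formula mass = 0.41·24.305 + 0.59·55.845 + 1·40.078 + 2·28.085 + 6·15.999 = 235.156 g/mol, of which 9.965 g is Mg.
So Mg makes up 9.965/235.156 = 0.0424 of the mass, i.e. 4.24%.

4.24 weight percent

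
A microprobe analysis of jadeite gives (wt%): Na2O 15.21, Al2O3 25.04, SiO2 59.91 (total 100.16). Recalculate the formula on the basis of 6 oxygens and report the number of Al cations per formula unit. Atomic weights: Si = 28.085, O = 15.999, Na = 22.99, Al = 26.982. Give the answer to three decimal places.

0.990 Al apfu

Na2O: 15.21/61.979 = 0.24541 mol → 0.49082 mol Na, 0.24541 mol O.
Al2O3: 25.04/101.961 = 0.24558 mol → 0.49116 mol Al, 0.73674 mol O.
SiO2: 59.91/60.083 = 0.99712 mol → 0.99712 mol Si, 1.99424 mol O.
Total oxygen = 2.97639 mol. Normalization factor = 6/2.97639 = 2.01586.
Al per 6 O = 0.49116 × 2.01586 = 0.990.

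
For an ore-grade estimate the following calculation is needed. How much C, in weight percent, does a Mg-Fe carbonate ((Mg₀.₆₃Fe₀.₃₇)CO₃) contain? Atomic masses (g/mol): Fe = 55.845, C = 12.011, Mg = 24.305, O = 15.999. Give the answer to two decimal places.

Molar mass of (Mg₀.₆₃Fe₀.₃₇)CO₃: 0.63*24.305 + 0.37*55.845 + 1*12.011 + 3*15.999 = 95.983 g/mol.
Mass of C per formula unit: 1 × 12.011 = 12.011 g.
Weight fraction C = 12.011 / 95.983 = 0.1251.

12.51 weight percent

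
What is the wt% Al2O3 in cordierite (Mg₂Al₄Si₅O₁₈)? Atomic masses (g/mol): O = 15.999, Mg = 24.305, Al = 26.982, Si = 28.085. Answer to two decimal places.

34.86 wt%

M(Mg₂Al₄Si₅O₁₈) = 584.945 g/mol; M(Al2O3) = 101.961 g/mol.
Moles Al2O3 per formula unit = 4 Al ÷ 2 = 2.0000.
Al2O3 fraction = (2.0000 × 101.961) / 584.945 = 203.922/584.945 = 0.3486.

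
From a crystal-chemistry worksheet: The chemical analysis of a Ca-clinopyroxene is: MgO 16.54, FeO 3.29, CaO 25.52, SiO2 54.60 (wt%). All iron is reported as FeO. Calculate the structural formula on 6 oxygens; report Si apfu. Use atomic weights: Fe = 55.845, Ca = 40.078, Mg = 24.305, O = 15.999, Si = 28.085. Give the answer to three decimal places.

MgO: 16.54/40.304 = 0.41038 mol → 0.41038 mol Mg, 0.41038 mol O.
FeO: 3.29/71.844 = 0.04579 mol → 0.04579 mol Fe, 0.04579 mol O.
CaO: 25.52/56.077 = 0.45509 mol → 0.45509 mol Ca, 0.45509 mol O.
SiO2: 54.60/60.083 = 0.90874 mol → 0.90874 mol Si, 1.81748 mol O.
Total oxygen = 2.72874 mol. Normalization factor = 6/2.72874 = 2.19882.
Si per 6 O = 0.90874 × 2.19882 = 1.998.

1.998 Si apfu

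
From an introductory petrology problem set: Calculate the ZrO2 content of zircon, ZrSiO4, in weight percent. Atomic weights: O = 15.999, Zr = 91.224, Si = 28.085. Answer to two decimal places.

67.22 wt%

M(ZrSiO4) = 183.305 g/mol; M(ZrO2) = 123.222 g/mol.
Moles ZrO2 per formula unit = 1 Zr ÷ 1 = 1.0000.
ZrO2 fraction = (1.0000 × 123.222) / 183.305 = 123.222/183.305 = 0.6722.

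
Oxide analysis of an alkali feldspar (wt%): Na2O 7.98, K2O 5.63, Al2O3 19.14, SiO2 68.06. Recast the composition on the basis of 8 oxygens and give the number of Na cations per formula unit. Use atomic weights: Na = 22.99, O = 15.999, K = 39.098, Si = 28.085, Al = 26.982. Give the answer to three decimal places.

7.98 wt% Na2O ÷ 61.979 g/mol = 0.12875 mol, giving 0.25750 Na and 0.12875 O.
5.63 wt% K2O ÷ 94.195 g/mol = 0.05977 mol, giving 0.11954 K and 0.05977 O.
19.14 wt% Al2O3 ÷ 101.961 g/mol = 0.18772 mol, giving 0.37544 Al and 0.56316 O.
68.06 wt% SiO2 ÷ 60.083 g/mol = 1.13277 mol, giving 1.13277 Si and 2.26554 O.
Oxygen sums to 3.01722; scaling by 8/3.01722 = 2.65145 puts the formula on 8 O.
Na: 0.25750 × 2.65145 = 0.683 atoms per formula unit.

0.683 Na apfu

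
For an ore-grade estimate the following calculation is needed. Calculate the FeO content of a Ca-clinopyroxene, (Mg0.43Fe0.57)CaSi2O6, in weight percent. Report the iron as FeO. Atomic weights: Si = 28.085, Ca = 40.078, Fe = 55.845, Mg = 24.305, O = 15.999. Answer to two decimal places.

M((Mg0.43Fe0.57)CaSi2O6) = 234.525 g/mol; M(FeO) = 71.844 g/mol.
Moles FeO per formula unit = 0.57 Fe ÷ 1 = 0.5700.
FeO fraction = (0.5700 × 71.844) / 234.525 = 40.951/234.525 = 0.1746.

17.46 wt%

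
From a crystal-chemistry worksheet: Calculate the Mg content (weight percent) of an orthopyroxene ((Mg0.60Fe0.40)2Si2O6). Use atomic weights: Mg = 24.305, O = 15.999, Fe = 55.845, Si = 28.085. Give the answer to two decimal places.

12.90 weight percent

Formula mass = 1.20×24.305 + 0.80×55.845 + 2×28.085 + 6×15.999 = 226.006 g/mol, of which 29.166 g is Mg.
So Mg makes up 29.166/226.006 = 0.1290 of the mass, i.e. 12.90%.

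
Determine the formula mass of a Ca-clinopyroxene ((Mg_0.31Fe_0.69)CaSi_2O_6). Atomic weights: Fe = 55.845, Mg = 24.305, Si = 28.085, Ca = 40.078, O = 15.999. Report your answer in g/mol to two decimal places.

The formula mass is the sum 0.31·24.305 + 0.69·55.845 + 1·40.078 + 2·28.085 + 6·15.999.

238.31 g/mol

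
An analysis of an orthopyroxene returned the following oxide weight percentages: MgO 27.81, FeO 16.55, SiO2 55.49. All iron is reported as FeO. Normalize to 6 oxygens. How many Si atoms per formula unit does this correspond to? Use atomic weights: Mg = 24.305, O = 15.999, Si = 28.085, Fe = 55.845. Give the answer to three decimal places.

2.002 Si apfu

27.81 wt% MgO ÷ 40.304 g/mol = 0.69001 mol, giving 0.69001 Mg and 0.69001 O.
16.55 wt% FeO ÷ 71.844 g/mol = 0.23036 mol, giving 0.23036 Fe and 0.23036 O.
55.49 wt% SiO2 ÷ 60.083 g/mol = 0.92356 mol, giving 0.92356 Si and 1.84712 O.
Oxygen sums to 2.76749; scaling by 6/2.76749 = 2.16803 puts the formula on 6 O.
Si: 0.92356 × 2.16803 = 2.002 atoms per formula unit.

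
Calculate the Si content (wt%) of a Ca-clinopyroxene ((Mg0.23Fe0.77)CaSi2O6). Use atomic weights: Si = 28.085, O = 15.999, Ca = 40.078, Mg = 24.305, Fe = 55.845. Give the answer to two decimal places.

Formula mass = 0.23·24.305 + 0.77·55.845 + 1·40.078 + 2·28.085 + 6·15.999 = 240.833 g/mol, of which 56.170 g is Si.
So Si makes up 56.170/240.833 = 0.2332 of the mass, i.e. 23.32%.

23.32 wt%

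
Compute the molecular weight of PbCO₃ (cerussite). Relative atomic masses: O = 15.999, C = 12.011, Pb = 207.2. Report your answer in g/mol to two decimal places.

267.21 g/mol

M = 1·207.2 + 1·12.011 + 3·15.999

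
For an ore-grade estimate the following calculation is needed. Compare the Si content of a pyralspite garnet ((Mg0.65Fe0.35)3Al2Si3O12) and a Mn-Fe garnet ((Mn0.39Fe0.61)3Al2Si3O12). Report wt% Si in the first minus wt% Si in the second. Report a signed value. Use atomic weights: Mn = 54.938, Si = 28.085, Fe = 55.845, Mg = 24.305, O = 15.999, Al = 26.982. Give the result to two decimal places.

2.35 percentage points

M((Mg0.65Fe0.35)3Al2Si3O12) = 436.239 g/mol, so wt% Si = 84.255/436.239 × 100 = 19.31%.
M((Mn0.39Fe0.61)3Al2Si3O12) = 496.681 g/mol, so wt% Si = 84.255/496.681 × 100 = 16.96%.
19.31 − 16.96 = 2.35 pp.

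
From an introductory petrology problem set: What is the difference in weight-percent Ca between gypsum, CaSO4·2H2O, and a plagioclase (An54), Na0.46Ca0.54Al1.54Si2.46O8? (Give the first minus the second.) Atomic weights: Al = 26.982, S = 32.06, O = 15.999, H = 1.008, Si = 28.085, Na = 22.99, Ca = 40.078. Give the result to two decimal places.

15.29 percentage points

First mineral: 40.078 g Ca in 172.164 g formula = 23.28 wt% Ca.
Second mineral: 21.642 g Ca in 270.851 g formula = 7.99 wt% Ca.
23.28% − 7.99% gives a difference of 15.29 percentage points.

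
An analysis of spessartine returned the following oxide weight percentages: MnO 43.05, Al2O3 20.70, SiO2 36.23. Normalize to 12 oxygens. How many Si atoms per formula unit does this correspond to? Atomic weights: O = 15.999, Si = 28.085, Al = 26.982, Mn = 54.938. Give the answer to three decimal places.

43.05 wt% MnO ÷ 70.937 g/mol = 0.60688 mol, giving 0.60688 Mn and 0.60688 O.
20.70 wt% Al2O3 ÷ 101.961 g/mol = 0.20302 mol, giving 0.40604 Al and 0.60906 O.
36.23 wt% SiO2 ÷ 60.083 g/mol = 0.60300 mol, giving 0.60300 Si and 1.20600 O.
Oxygen sums to 2.42194; scaling by 12/2.42194 = 4.95471 puts the formula on 12 O.
Si: 0.60300 × 4.95471 = 2.988 atoms per formula unit.

2.988 Si apfu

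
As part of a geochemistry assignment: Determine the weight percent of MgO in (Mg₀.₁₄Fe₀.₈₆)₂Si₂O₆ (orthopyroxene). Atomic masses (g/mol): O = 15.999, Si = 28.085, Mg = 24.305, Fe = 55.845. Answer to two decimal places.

4.43 wt%

M((Mg₀.₁₄Fe₀.₈₆)₂Si₂O₆) = 255.023 g/mol; M(MgO) = 40.304 g/mol.
Moles MgO per formula unit = 0.28 Mg ÷ 1 = 0.2800.
MgO fraction = (0.2800 × 40.304) / 255.023 = 11.285/255.023 = 0.0443.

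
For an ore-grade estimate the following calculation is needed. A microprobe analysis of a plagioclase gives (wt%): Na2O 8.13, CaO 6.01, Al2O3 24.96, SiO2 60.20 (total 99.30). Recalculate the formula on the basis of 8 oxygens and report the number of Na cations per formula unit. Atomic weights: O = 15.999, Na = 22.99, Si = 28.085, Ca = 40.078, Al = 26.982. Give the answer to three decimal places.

Na2O (M=61.979): mol = 0.13117; Na = 0.26234, O = 0.13117.
CaO (M=56.077): mol = 0.10717; Ca = 0.10717, O = 0.10717.
Al2O3 (M=101.961): mol = 0.24480; Al = 0.48960, O = 0.73440.
SiO2 (M=60.083): mol = 1.00195; Si = 1.00195, O = 2.00390.
ΣO = 2.97664; factor = 8/ΣO = 2.68759.
Na apfu = 0.26234 × 2.68759 = 0.705.

0.705 Na apfu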